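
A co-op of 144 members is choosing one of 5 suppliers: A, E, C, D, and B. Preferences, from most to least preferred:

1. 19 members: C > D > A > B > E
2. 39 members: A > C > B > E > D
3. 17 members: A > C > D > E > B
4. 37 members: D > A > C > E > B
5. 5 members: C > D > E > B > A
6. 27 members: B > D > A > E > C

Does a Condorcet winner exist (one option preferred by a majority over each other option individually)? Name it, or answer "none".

Checking pairwise contests:
D beats A 88–56.
A beats E 139–5.
A beats C 120–24.
C beats D 80–64.
A beats B 112–32.
Every option loses at least one head-to-head, so there is no Condorcet winner.

none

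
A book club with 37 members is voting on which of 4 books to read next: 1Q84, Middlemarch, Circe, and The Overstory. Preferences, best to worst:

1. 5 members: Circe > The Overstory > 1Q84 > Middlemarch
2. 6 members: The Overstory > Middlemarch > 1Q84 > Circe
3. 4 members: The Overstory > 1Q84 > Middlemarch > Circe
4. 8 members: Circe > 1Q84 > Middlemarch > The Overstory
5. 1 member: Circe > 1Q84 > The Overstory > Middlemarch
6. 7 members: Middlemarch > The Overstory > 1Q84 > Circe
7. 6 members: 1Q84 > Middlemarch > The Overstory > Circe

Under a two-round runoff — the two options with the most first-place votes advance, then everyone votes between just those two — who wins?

The Overstory

Round 1 first-place votes: 1Q84 6, Middlemarch 7, Circe 14, The Overstory 10.
Circe and The Overstory advance.
Runoff: Circe is preferred to The Overstory by 14 voters; The Overstory by 23.
The Overstory wins the runoff.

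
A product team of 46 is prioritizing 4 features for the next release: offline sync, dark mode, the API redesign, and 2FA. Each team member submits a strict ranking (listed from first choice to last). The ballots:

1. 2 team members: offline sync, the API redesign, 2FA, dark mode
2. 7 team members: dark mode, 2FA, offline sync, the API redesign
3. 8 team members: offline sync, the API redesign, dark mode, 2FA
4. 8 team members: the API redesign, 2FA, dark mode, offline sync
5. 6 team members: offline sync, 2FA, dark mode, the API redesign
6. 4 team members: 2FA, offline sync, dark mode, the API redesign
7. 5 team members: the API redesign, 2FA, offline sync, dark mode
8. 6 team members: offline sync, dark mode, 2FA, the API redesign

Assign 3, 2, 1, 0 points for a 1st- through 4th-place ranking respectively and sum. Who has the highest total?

offline sync

offline sync: 2·3 + 7·1 + 8·3 + 8·0 + 6·3 + 4·2 + 5·1 + 6·3 = 86
dark mode: 2·0 + 7·3 + 8·1 + 8·1 + 6·1 + 4·1 + 5·0 + 6·2 = 59
the API redesign: 2·2 + 7·0 + 8·2 + 8·3 + 6·0 + 4·0 + 5·3 + 6·0 = 59
2FA: 2·1 + 7·2 + 8·0 + 8·2 + 6·2 + 4·3 + 5·2 + 6·1 = 72
offline sync has the highest Borda score (86).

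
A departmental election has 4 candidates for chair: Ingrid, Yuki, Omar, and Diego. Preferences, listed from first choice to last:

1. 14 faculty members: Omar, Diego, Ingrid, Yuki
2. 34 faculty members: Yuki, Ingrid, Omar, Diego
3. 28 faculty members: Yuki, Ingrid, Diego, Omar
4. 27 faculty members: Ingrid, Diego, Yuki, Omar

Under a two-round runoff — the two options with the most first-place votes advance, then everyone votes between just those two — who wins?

Round 1 first-place votes: Ingrid 27, Yuki 62, Omar 14, Diego 0.
Yuki and Ingrid advance.
Runoff: Yuki is preferred to Ingrid by 62 voters; Ingrid by 41.
Yuki wins the runoff.

Yuki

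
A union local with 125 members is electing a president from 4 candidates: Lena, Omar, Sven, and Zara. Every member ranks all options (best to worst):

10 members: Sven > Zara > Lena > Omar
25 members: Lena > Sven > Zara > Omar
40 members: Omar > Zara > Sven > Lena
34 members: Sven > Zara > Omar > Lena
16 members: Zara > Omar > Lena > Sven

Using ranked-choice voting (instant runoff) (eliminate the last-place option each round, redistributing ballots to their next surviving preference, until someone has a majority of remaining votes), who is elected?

Round 1: Lena 25, Omar 40, Sven 44, Zara 16. Eliminate Zara.
Round 2: Lena 25, Omar 56, Sven 44. Eliminate Lena.
Round 3: Omar 56, Sven 69. Sven has a majority.

Sven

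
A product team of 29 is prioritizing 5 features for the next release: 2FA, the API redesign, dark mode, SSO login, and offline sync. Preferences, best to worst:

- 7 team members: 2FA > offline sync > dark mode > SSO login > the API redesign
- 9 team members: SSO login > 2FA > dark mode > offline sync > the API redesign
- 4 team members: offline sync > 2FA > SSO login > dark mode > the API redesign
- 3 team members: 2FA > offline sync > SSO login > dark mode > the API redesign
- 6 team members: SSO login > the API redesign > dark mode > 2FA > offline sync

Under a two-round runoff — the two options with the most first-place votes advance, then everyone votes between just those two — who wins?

SSO login

Round 1 first-place votes: 2FA 10, the API redesign 0, dark mode 0, SSO login 15, offline sync 4.
SSO login and 2FA advance.
Runoff: SSO login is preferred to 2FA by 15 voters; 2FA by 14.
SSO login wins the runoff.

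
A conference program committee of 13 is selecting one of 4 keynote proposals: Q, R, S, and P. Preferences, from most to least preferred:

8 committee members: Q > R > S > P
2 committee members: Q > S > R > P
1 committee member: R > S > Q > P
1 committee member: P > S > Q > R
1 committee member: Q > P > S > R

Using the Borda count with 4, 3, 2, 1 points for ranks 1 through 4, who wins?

Q: 8·4 + 2·4 + 1·2 + 1·2 + 1·4 = 48
R: 8·3 + 2·2 + 1·4 + 1·1 + 1·1 = 34
S: 8·2 + 2·3 + 1·3 + 1·3 + 1·2 = 30
P: 8·1 + 2·1 + 1·1 + 1·4 + 1·3 = 18
Q has the highest Borda score (48).

Q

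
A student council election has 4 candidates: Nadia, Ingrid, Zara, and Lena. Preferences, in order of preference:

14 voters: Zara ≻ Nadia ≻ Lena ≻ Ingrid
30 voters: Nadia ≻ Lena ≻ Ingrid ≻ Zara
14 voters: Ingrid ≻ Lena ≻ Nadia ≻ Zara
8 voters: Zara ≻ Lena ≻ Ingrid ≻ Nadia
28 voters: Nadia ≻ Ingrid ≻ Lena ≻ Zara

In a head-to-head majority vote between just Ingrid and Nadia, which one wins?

Voters preferring Ingrid to Nadia: 22; preferring Nadia to Ingrid: 72.
Nadia wins the head-to-head.

Nadia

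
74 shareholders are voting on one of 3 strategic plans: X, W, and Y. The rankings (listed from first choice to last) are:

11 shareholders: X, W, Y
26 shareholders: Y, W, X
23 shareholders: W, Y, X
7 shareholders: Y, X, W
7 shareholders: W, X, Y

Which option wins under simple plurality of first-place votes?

Y

First-place votes: X 11, W 30, Y 33.
Y has the most first-place votes.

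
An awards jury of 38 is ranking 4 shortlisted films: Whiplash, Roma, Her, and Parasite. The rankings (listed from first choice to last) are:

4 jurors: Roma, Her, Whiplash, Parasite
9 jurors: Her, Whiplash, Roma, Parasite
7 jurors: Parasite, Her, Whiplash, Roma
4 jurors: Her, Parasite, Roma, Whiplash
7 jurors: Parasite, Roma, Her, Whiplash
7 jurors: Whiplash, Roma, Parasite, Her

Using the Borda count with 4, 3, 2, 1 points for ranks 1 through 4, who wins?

Her

Whiplash: 4·2 + 9·3 + 7·2 + 4·1 + 7·1 + 7·4 = 88
Roma: 4·4 + 9·2 + 7·1 + 4·2 + 7·3 + 7·3 = 91
Her: 4·3 + 9·4 + 7·3 + 4·4 + 7·2 + 7·1 = 106
Parasite: 4·1 + 9·1 + 7·4 + 4·3 + 7·4 + 7·2 = 95
Her has the highest Borda score (106).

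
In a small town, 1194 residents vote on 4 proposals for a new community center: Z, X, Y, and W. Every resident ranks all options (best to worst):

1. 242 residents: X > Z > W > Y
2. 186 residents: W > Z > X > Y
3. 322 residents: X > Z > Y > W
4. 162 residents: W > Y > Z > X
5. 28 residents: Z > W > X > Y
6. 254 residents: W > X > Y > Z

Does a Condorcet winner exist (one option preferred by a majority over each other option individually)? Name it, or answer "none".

W

W vs Z: 602–592 for W.
W vs X: 630–564 for W.
W vs Y: 872–322 for W.
W beats every other option head-to-head.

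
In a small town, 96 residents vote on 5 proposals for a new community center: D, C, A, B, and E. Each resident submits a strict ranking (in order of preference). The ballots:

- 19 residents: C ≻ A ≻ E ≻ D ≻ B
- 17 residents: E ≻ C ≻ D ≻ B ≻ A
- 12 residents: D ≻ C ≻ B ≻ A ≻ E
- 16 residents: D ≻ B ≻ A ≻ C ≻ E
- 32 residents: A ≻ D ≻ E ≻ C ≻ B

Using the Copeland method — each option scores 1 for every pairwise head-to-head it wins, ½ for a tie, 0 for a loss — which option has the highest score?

D: beats C, B, and E; loses to A → score 3.
C: beats B; ties A; loses to D and E → score 1.5.
A: beats D, B, and E; ties C → score 3.5.
B: loses to D, C, A, and E → score 0.
E: beats C and B; loses to D and A → score 2.
A has the best pairwise record.

A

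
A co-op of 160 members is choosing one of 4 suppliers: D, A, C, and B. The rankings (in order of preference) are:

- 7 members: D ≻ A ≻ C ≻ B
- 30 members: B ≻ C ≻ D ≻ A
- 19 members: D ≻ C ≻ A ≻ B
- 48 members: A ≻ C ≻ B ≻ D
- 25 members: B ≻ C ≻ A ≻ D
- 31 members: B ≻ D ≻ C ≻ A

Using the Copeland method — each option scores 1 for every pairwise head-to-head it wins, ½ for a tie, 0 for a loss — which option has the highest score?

B

D: beats A; loses to C and B → score 1.
A: loses to D, C, and B → score 0.
C: beats D and A; loses to B → score 2.
B: beats D, A, and C → score 3.
B has the best pairwise record.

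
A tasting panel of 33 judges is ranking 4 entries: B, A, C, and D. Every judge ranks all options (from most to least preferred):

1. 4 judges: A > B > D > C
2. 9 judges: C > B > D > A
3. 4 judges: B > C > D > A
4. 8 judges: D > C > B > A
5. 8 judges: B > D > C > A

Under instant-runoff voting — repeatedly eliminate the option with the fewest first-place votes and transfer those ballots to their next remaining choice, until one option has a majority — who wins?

Round 1: B 12, A 4, C 9, D 8. Eliminate A.
Round 2: B 16, C 9, D 8. Eliminate D.
Round 3: B 16, C 17. C has a majority.

C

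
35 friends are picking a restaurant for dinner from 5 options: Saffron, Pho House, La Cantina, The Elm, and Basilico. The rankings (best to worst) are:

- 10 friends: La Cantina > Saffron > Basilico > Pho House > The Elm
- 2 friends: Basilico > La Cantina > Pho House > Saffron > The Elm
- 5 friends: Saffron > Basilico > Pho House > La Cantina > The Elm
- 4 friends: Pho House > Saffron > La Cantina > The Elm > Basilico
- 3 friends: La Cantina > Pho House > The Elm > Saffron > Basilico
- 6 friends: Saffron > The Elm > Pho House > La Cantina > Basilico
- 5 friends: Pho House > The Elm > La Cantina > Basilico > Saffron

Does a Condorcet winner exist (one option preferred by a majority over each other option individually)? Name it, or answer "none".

none

Checking pairwise contests:
La Cantina beats Saffron 20–15.
Saffron beats Pho House 21–14.
Pho House beats La Cantina 20–15.
Saffron beats The Elm 27–8.
Saffron beats Basilico 28–7.
Every option loses at least one head-to-head, so there is no Condorcet winner.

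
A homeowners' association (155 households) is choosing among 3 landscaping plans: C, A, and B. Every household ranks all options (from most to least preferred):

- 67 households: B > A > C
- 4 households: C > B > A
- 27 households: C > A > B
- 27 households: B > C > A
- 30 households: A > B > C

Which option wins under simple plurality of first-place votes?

B

First-place votes: C 31, A 30, B 94.
B has the most first-place votes.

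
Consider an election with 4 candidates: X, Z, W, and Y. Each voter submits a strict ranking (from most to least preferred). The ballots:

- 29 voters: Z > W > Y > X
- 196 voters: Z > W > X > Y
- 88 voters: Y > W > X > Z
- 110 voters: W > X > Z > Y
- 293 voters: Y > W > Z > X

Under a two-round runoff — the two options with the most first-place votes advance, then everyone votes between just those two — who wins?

Round 1 first-place votes: X 0, Z 225, W 110, Y 381.
Y and Z advance.
Runoff: Y is preferred to Z by 381 voters; Z by 335.
Y wins the runoff.

Y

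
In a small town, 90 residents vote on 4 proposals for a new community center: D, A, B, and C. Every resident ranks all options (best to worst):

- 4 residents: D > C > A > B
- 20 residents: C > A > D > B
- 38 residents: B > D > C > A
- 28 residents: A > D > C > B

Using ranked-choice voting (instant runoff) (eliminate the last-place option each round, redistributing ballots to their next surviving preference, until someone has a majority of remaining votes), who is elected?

Round 1: D 4, A 28, B 38, C 20. Eliminate D.
Round 2: A 28, B 38, C 24. Eliminate C.
Round 3: A 52, B 38. A has a majority.

A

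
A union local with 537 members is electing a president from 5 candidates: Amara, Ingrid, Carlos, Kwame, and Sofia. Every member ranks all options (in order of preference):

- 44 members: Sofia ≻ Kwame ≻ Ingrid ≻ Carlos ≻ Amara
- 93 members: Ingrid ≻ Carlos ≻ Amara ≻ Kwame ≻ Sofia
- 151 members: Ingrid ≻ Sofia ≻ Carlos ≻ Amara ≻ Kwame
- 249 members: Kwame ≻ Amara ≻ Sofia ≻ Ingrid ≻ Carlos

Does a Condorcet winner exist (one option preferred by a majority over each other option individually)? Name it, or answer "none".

Kwame vs Amara: 293–244 for Kwame.
Kwame vs Ingrid: 293–244 for Kwame.
Kwame vs Carlos: 293–244 for Kwame.
Kwame vs Sofia: 342–195 for Kwame.
Kwame beats every other option head-to-head.

Kwame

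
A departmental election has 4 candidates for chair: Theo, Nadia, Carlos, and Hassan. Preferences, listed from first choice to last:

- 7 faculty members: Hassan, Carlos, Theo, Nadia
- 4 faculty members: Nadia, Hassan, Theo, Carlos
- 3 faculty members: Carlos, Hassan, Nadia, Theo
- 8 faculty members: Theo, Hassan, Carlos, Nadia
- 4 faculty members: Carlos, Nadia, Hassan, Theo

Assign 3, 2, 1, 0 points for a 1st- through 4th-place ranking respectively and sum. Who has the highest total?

Hassan

Theo: 7·1 + 4·1 + 3·0 + 8·3 + 4·0 = 35
Nadia: 7·0 + 4·3 + 3·1 + 8·0 + 4·2 = 23
Carlos: 7·2 + 4·0 + 3·3 + 8·1 + 4·3 = 43
Hassan: 7·3 + 4·2 + 3·2 + 8·2 + 4·1 = 55
Hassan has the highest Borda score (55).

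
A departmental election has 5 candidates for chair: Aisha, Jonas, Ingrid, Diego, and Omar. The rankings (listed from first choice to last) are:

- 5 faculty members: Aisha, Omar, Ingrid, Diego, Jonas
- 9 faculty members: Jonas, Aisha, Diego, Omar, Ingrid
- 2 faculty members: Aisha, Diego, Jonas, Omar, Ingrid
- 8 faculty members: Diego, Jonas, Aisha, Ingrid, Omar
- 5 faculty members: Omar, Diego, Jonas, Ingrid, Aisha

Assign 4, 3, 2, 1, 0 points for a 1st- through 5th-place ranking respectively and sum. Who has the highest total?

Aisha: 5·4 + 9·3 + 2·4 + 8·2 + 5·0 = 71
Jonas: 5·0 + 9·4 + 2·2 + 8·3 + 5·2 = 74
Ingrid: 5·2 + 9·0 + 2·0 + 8·1 + 5·1 = 23
Diego: 5·1 + 9·2 + 2·3 + 8·4 + 5·3 = 76
Omar: 5·3 + 9·1 + 2·1 + 8·0 + 5·4 = 46
Diego has the highest Borda score (76).

Diego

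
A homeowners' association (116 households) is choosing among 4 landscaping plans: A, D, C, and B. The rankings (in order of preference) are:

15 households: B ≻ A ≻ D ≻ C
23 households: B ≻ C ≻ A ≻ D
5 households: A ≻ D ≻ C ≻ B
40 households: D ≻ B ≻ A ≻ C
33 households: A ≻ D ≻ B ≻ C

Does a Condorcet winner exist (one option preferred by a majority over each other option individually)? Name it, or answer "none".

Checking pairwise contests:
B beats A 78–38.
A beats D 76–40.
A beats C 93–23.
D beats B 78–38.
Every option loses at least one head-to-head, so there is no Condorcet winner.

none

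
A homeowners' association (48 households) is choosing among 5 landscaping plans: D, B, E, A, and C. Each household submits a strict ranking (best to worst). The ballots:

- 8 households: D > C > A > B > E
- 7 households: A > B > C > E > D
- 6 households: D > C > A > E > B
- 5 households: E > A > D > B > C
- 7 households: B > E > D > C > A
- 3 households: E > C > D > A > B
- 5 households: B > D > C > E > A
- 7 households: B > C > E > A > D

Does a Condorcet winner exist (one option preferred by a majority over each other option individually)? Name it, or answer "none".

none

Checking pairwise contests:
B beats D 26–22.
A beats B 29–19.
B beats E 34–14.
D beats A 29–19.
D beats C 31–17.
Every option loses at least one head-to-head, so there is no Condorcet winner.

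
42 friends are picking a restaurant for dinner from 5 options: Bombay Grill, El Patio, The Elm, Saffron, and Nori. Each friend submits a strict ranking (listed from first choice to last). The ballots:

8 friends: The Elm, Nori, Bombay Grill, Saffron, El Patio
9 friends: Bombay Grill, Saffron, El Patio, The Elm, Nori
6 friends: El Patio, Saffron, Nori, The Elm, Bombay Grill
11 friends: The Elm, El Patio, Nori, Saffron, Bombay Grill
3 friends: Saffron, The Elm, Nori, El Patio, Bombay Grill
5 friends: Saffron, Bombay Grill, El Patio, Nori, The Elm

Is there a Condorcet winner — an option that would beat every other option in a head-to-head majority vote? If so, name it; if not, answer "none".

Saffron vs Bombay Grill: 25–17 for Saffron.
Saffron vs El Patio: 25–17 for Saffron.
Saffron vs The Elm: 23–19 for Saffron.
Saffron vs Nori: 23–19 for Saffron.
Saffron beats every other option head-to-head.

Saffron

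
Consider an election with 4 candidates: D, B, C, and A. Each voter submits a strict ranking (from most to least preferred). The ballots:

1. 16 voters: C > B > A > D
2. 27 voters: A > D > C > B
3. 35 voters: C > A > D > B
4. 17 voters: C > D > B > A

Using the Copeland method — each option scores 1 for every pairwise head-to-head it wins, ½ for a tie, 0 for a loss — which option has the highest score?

D: beats B; loses to C and A → score 1.
B: loses to D, C, and A → score 0.
C: beats D, B, and A → score 3.
A: beats D and B; loses to C → score 2.
C has the best pairwise record.

C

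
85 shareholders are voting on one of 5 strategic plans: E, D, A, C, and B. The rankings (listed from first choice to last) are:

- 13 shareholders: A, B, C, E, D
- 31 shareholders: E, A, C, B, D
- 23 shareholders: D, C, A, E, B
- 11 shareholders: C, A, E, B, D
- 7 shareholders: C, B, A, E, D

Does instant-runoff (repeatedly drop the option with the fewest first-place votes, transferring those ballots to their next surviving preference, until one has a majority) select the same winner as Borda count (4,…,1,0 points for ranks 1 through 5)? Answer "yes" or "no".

no

Instant-runoff — R1 E 31, D 23, A 13, C 18, B 0 (B out); R2 E 31, D 23, A 13, C 18 (A out); R3 E 31, D 23, C 31 (D out); R4 E 31, C 54 (C winner). Winner: C.
Borda — scores: E 189, D 92, A 238, C 229, B 102. Winner: A.
The two methods disagree.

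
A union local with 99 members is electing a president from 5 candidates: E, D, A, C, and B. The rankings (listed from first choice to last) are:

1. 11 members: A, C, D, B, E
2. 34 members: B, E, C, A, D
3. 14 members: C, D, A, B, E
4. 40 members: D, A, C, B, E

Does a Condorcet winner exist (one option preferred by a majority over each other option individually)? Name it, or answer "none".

none

Checking pairwise contests:
D beats E 65–34.
C beats D 59–40.
D beats A 54–45.
A beats C 51–48.
D beats B 65–34.
Every option loses at least one head-to-head, so there is no Condorcet winner.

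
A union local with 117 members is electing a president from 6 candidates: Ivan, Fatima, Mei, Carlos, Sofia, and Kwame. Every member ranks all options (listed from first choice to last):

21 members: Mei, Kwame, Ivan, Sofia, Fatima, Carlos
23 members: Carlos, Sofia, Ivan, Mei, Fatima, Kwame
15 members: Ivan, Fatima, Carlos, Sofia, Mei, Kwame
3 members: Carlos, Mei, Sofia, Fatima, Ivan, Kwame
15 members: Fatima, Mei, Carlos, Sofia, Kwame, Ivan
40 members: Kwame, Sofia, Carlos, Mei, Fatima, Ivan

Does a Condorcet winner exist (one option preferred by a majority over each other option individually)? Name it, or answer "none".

none

Checking pairwise contests:
Mei beats Ivan 79–38.
Ivan beats Fatima 59–58.
Carlos beats Mei 81–36.
Sofia beats Carlos 61–56.
Kwame beats Sofia 61–56.
Mei beats Kwame 77–40.
Every option loses at least one head-to-head, so there is no Condorcet winner.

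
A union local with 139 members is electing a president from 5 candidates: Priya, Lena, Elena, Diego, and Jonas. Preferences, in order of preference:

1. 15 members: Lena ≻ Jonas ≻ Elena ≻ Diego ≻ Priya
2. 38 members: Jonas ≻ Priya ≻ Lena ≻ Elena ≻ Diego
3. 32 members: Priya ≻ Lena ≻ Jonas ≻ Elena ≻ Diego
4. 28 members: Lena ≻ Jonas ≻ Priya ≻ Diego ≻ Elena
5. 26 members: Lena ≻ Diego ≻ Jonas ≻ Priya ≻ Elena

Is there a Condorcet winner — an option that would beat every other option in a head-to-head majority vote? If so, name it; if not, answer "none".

none

Checking pairwise contests:
Jonas beats Priya 107–32.
Priya beats Lena 70–69.
Priya beats Elena 124–15.
Priya beats Diego 98–41.
Lena beats Jonas 101–38.
Every option loses at least one head-to-head, so there is no Condorcet winner.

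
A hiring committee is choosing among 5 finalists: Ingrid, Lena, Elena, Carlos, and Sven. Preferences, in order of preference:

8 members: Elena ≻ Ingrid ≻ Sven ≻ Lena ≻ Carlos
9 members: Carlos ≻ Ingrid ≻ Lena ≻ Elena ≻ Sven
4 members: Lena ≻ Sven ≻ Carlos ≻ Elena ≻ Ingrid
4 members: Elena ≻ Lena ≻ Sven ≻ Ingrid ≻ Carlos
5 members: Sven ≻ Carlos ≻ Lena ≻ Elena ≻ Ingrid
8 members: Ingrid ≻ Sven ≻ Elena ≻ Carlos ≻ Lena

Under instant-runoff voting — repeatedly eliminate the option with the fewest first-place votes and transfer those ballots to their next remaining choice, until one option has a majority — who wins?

Elena

Round 1: Ingrid 8, Lena 4, Elena 12, Carlos 9, Sven 5. Eliminate Lena.
Round 2: Ingrid 8, Elena 12, Carlos 9, Sven 9. Eliminate Ingrid.
Round 3: Elena 12, Carlos 9, Sven 17. Eliminate Carlos.
Round 4: Elena 21, Sven 17. Elena has a majority.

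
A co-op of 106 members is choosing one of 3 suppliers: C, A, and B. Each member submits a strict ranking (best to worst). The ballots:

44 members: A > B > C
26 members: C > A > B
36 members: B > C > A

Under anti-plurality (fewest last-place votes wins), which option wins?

Last-place votes: C 44, A 36, B 26.
B is ranked last by the fewest voters, so B wins.

B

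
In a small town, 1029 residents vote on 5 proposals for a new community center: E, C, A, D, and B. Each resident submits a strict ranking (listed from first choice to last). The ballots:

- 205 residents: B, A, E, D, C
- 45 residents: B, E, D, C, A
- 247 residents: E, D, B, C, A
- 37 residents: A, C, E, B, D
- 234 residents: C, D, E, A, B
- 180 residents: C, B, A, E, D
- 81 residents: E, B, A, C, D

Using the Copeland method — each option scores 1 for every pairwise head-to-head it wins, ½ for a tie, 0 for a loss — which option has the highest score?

E

E: beats C, A, D, and B → score 4.
C: beats A and D; loses to E and B → score 2.
A: loses to E, C, D, and B → score 0.
D: beats A; loses to E, C, and B → score 1.
B: beats C, A, and D; loses to E → score 3.
E has the best pairwise record.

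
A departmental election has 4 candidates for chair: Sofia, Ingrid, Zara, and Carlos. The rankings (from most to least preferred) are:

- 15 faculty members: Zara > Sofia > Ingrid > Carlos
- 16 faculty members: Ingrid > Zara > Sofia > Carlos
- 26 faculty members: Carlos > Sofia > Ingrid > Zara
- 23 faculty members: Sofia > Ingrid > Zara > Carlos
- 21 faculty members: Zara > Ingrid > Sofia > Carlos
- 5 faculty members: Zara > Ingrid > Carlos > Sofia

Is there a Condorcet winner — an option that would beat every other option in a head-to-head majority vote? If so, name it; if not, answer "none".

none

Checking pairwise contests:
Zara beats Sofia 57–49.
Sofia beats Ingrid 64–42.
Ingrid beats Zara 65–41.
Sofia beats Carlos 75–31.
Every option loses at least one head-to-head, so there is no Condorcet winner.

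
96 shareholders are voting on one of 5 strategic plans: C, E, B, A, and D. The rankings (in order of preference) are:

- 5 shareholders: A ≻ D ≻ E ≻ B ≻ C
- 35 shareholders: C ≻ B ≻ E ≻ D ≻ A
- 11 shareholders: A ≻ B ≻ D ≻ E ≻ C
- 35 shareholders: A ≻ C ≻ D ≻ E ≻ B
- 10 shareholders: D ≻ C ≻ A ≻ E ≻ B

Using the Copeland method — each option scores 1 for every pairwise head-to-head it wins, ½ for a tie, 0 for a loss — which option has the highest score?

C: beats E, B, and D; loses to A → score 3.
E: beats B; loses to C, A, and D → score 1.
B: loses to C, E, A, and D → score 0.
A: beats C, E, B, and D → score 4.
D: beats E and B; loses to C and A → score 2.
A has the best pairwise record.

A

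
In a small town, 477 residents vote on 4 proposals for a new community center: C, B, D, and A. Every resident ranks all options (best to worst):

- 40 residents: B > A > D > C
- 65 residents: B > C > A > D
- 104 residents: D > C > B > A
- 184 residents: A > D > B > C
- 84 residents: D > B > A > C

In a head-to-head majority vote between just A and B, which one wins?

Voters preferring A to B: 184; preferring B to A: 293.
B wins the head-to-head.

B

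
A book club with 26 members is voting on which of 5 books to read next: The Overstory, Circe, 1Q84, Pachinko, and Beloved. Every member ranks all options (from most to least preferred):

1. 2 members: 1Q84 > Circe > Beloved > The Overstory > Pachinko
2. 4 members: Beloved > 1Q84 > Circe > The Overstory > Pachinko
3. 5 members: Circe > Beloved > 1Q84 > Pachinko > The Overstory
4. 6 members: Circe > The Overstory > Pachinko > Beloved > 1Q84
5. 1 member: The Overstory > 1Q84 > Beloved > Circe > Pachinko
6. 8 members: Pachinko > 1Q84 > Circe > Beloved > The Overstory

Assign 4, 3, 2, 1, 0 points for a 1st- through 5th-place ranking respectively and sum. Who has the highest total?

Circe

The Overstory: 2·1 + 4·1 + 5·0 + 6·3 + 1·4 + 8·0 = 28
Circe: 2·3 + 4·2 + 5·4 + 6·4 + 1·1 + 8·2 = 75
1Q84: 2·4 + 4·3 + 5·2 + 6·0 + 1·3 + 8·3 = 57
Pachinko: 2·0 + 4·0 + 5·1 + 6·2 + 1·0 + 8·4 = 49
Beloved: 2·2 + 4·4 + 5·3 + 6·1 + 1·2 + 8·1 = 51
Circe has the highest Borda score (75).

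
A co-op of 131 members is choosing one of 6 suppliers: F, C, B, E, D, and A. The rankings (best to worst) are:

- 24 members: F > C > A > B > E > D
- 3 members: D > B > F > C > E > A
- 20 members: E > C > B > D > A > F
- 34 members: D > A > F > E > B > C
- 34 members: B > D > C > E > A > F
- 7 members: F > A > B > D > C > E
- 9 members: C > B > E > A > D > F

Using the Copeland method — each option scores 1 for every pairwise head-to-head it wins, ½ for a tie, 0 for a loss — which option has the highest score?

F: beats C and E; loses to B, D, and A → score 2.
C: beats E and A; loses to F, B, and D → score 2.
B: beats F, C, E, D, and A → score 5.
E: beats A; loses to F, C, B, and D → score 1.
D: beats F, C, E, and A; loses to B → score 4.
A: beats F; loses to C, B, E, and D → score 1.
B has the best pairwise record.

B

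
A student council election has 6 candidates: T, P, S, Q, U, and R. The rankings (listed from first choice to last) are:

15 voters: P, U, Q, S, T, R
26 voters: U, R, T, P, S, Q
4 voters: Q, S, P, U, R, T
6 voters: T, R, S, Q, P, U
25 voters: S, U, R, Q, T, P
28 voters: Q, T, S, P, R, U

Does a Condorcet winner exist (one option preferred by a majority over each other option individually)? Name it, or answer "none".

none

Checking pairwise contests:
Q beats T 72–32.
T beats P 85–19.
T beats S 60–44.
S beats Q 57–47.
P beats U 53–51.
S beats R 72–32.
Every option loses at least one head-to-head, so there is no Condorcet winner.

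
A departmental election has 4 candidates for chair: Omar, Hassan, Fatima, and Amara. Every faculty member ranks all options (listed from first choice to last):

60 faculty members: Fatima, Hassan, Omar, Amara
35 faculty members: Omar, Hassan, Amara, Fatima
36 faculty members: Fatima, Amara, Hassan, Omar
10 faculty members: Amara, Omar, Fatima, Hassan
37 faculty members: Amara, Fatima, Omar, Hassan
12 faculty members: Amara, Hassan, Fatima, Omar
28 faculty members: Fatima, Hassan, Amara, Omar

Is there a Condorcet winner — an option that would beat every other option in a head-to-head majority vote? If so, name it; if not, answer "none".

Fatima vs Omar: 173–45 for Fatima.
Fatima vs Hassan: 171–47 for Fatima.
Fatima vs Amara: 124–94 for Fatima.
Fatima beats every other option head-to-head.

Fatima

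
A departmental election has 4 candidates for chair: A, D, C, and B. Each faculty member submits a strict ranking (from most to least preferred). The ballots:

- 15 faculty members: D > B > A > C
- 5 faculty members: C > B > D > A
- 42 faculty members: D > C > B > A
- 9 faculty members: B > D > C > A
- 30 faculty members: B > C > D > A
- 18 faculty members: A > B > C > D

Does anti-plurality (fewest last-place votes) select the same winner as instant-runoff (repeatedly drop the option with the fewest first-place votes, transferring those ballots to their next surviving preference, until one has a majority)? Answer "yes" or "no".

Anti-plurality — last-place votes: A 86, D 18, C 15, B 0. Winner: B.
Instant-runoff — R1 A 18, D 57, C 5, B 39 (C out); R2 A 18, D 57, B 44 (A out); R3 D 57, B 62 (B winner). Winner: B.
The two methods agree.

yes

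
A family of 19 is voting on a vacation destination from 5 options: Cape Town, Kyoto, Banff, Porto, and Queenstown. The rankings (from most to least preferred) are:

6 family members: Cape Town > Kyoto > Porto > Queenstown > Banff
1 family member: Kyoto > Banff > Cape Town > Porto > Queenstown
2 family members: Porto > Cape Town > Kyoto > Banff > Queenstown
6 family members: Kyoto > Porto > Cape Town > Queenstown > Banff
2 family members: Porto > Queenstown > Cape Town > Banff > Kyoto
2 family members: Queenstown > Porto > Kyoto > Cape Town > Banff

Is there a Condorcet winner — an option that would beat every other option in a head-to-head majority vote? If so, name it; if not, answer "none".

Checking pairwise contests:
Porto beats Cape Town 12–7.
Cape Town beats Kyoto 10–9.
Cape Town beats Banff 18–1.
Kyoto beats Porto 13–6.
Cape Town beats Queenstown 15–4.
Every option loses at least one head-to-head, so there is no Condorcet winner.

none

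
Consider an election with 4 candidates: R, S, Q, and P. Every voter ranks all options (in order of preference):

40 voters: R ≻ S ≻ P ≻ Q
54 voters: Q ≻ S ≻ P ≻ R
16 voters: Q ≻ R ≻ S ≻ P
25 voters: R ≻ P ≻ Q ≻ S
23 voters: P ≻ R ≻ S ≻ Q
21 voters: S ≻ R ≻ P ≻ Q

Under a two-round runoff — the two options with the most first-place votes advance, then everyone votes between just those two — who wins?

R

Round 1 first-place votes: R 65, S 21, Q 70, P 23.
Q and R advance.
Runoff: Q is preferred to R by 70 voters; R by 109.
R wins the runoff.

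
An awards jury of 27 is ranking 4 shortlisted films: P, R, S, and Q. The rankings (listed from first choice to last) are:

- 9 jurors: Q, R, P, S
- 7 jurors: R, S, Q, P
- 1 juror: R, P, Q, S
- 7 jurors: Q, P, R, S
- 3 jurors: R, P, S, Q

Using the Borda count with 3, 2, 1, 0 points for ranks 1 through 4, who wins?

R

P: 9·1 + 7·0 + 1·2 + 7·2 + 3·2 = 31
R: 9·2 + 7·3 + 1·3 + 7·1 + 3·3 = 58
S: 9·0 + 7·2 + 1·0 + 7·0 + 3·1 = 17
Q: 9·3 + 7·1 + 1·1 + 7·3 + 3·0 = 56
R has the highest Borda score (58).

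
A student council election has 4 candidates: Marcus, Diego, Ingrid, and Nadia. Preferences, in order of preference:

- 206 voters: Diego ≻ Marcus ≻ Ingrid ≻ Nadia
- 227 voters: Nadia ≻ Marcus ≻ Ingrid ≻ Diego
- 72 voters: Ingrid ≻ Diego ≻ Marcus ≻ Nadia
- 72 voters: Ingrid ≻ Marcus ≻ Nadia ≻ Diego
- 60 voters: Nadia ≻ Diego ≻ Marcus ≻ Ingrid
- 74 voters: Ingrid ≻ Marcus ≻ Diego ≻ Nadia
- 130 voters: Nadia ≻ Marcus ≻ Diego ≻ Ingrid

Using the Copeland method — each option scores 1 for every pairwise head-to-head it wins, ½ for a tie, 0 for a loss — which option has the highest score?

Marcus

Marcus: beats Diego, Ingrid, and Nadia → score 3.
Diego: loses to Marcus, Ingrid, and Nadia → score 0.
Ingrid: beats Diego and Nadia; loses to Marcus → score 2.
Nadia: beats Diego; loses to Marcus and Ingrid → score 1.
Marcus has the best pairwise record.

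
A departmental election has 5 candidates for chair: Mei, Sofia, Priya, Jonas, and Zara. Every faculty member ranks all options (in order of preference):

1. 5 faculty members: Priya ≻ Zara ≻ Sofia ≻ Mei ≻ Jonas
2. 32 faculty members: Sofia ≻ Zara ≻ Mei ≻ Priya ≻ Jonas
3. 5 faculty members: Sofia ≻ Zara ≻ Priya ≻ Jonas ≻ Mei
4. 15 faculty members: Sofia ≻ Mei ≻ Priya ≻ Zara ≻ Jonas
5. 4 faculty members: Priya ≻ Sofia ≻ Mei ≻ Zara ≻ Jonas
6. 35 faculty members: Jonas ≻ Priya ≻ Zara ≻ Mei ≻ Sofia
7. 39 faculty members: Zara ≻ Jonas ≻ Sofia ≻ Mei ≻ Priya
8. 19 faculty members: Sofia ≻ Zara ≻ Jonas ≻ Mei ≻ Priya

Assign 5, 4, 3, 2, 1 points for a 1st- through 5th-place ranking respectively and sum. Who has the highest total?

Mei: 5·2 + 32·3 + 5·1 + 15·4 + 4·3 + 35·2 + 39·2 + 19·2 = 369
Sofia: 5·3 + 32·5 + 5·5 + 15·5 + 4·4 + 35·1 + 39·3 + 19·5 = 538
Priya: 5·5 + 32·2 + 5·3 + 15·3 + 4·5 + 35·4 + 39·1 + 19·1 = 367
Jonas: 5·1 + 32·1 + 5·2 + 15·1 + 4·1 + 35·5 + 39·4 + 19·3 = 454
Zara: 5·4 + 32·4 + 5·4 + 15·2 + 4·2 + 35·3 + 39·5 + 19·4 = 582
Zara has the highest Borda score (582).

Zara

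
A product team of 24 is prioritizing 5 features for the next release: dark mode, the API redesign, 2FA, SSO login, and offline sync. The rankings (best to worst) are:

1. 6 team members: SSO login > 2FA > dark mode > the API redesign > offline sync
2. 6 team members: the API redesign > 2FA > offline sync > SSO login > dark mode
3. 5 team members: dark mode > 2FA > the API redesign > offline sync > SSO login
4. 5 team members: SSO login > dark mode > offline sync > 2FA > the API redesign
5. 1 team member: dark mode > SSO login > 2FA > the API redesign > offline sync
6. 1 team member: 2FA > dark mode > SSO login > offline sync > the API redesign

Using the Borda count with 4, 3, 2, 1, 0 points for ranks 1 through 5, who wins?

2FA

dark mode: 6·2 + 6·0 + 5·4 + 5·3 + 1·4 + 1·3 = 54
the API redesign: 6·1 + 6·4 + 5·2 + 5·0 + 1·1 + 1·0 = 41
2FA: 6·3 + 6·3 + 5·3 + 5·1 + 1·2 + 1·4 = 62
SSO login: 6·4 + 6·1 + 5·0 + 5·4 + 1·3 + 1·2 = 55
offline sync: 6·0 + 6·2 + 5·1 + 5·2 + 1·0 + 1·1 = 28
2FA has the highest Borda score (62).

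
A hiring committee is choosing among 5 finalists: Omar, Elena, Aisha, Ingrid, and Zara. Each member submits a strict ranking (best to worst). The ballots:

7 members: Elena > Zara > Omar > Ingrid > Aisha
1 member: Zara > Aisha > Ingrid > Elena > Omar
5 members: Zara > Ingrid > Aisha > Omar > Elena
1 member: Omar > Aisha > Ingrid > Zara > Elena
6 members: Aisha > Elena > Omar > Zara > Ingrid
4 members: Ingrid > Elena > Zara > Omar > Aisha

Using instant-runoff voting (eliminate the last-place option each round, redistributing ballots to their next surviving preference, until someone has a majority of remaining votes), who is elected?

Round 1: Omar 1, Elena 7, Aisha 6, Ingrid 4, Zara 6. Eliminate Omar.
Round 2: Elena 7, Aisha 7, Ingrid 4, Zara 6. Eliminate Ingrid.
Round 3: Elena 11, Aisha 7, Zara 6. Eliminate Zara.
Round 4: Elena 11, Aisha 13. Aisha has a majority.

Aisha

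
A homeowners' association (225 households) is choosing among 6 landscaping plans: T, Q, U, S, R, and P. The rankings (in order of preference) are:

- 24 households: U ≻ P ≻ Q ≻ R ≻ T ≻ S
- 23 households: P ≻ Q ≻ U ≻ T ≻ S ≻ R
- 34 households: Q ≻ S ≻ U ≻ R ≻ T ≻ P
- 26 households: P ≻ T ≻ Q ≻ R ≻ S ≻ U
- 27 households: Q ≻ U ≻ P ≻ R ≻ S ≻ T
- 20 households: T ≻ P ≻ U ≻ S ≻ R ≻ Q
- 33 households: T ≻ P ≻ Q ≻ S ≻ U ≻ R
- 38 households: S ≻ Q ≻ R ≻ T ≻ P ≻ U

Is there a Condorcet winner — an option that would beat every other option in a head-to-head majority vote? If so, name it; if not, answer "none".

none

Checking pairwise contests:
Q beats T 146–79.
P beats Q 126–99.
T beats U 117–108.
T beats S 126–99.
Q beats R 205–20.
T beats P 125–100.
Every option loses at least one head-to-head, so there is no Condorcet winner.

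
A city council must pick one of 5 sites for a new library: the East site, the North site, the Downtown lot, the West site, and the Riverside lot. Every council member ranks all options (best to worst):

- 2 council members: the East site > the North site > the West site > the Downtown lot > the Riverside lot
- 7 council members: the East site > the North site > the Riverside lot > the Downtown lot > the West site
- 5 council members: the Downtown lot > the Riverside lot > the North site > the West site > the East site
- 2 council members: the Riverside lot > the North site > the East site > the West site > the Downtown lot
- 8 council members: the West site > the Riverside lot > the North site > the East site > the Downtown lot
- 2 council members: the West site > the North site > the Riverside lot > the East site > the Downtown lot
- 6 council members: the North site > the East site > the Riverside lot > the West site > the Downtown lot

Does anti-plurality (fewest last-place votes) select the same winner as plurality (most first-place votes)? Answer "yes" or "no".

no

Anti-plurality — last-place votes: the East site 5, the North site 0, the Downtown lot 18, the West site 7, the Riverside lot 2. Winner: the North site.
Plurality — first-place votes: the East site 9, the North site 6, the Downtown lot 5, the West site 10, the Riverside lot 2. Winner: the West site.
The two methods disagree.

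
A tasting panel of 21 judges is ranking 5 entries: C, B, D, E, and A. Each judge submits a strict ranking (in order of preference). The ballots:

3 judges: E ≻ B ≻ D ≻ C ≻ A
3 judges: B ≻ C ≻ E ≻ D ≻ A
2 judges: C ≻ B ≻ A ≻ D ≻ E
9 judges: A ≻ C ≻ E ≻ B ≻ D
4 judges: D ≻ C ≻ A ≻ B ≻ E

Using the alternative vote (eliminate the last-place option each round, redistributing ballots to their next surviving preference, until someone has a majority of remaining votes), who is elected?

A

Round 1: C 2, B 3, D 4, E 3, A 9. Eliminate C.
Round 2: B 5, D 4, E 3, A 9. Eliminate E.
Round 3: B 8, D 4, A 9. Eliminate D.
Round 4: B 8, A 13. A has a majority.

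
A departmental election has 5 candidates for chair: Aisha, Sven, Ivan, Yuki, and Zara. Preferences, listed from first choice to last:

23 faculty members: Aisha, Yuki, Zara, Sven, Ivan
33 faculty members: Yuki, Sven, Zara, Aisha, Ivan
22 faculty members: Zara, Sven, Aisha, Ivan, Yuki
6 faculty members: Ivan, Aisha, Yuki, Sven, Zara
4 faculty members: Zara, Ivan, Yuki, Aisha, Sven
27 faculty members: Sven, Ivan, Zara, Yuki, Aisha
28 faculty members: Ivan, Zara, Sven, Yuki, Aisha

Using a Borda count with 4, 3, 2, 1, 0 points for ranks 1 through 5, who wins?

Aisha: 23·4 + 33·1 + 22·2 + 6·3 + 4·1 + 27·0 + 28·0 = 191
Sven: 23·1 + 33·3 + 22·3 + 6·1 + 4·0 + 27·4 + 28·2 = 358
Ivan: 23·0 + 33·0 + 22·1 + 6·4 + 4·3 + 27·3 + 28·4 = 251
Yuki: 23·3 + 33·4 + 22·0 + 6·2 + 4·2 + 27·1 + 28·1 = 276
Zara: 23·2 + 33·2 + 22·4 + 6·0 + 4·4 + 27·2 + 28·3 = 354
Sven has the highest Borda score (358).

Sven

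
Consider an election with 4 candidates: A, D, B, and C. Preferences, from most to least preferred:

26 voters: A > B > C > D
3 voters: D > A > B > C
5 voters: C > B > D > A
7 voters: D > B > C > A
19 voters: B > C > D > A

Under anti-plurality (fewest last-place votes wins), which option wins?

B

Last-place votes: A 31, D 26, B 0, C 3.
B is ranked last by the fewest voters, so B wins.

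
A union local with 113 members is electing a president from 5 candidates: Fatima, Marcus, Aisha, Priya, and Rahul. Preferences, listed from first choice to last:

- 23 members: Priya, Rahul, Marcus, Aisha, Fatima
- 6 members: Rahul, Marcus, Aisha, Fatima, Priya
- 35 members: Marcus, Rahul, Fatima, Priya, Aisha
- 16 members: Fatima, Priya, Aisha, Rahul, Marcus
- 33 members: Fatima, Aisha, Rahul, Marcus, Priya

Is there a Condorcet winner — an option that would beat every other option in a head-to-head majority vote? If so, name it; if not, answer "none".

Rahul vs Fatima: 64–49 for Rahul.
Rahul vs Marcus: 78–35 for Rahul.
Rahul vs Aisha: 64–49 for Rahul.
Rahul vs Priya: 74–39 for Rahul.
Rahul beats every other option head-to-head.

Rahul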